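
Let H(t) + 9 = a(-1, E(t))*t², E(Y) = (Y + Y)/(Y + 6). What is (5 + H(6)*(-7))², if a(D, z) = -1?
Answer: 102400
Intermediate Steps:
E(Y) = 2*Y/(6 + Y) (E(Y) = (2*Y)/(6 + Y) = 2*Y/(6 + Y))
H(t) = -9 - t²
(5 + H(6)*(-7))² = (5 + (-9 - 1*6²)*(-7))² = (5 + (-9 - 1*36)*(-7))² = (5 + (-9 - 36)*(-7))² = (5 - 45*(-7))² = (5 + 315)² = 320² = 102400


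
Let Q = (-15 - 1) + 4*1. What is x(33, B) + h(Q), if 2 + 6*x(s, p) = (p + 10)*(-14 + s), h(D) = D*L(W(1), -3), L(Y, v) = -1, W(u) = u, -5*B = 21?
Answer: 901/30 ≈ 30.033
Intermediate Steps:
B = -21/5 (B = -1/5*21 = -21/5 ≈ -4.2000)
Q = -12 (Q = -16 + 4 = -12)
h(D) = -D (h(D) = D*(-1) = -D)
x(s, p) = -1/3 + (-14 + s)*(10 + p)/6 (x(s, p) = -1/3 + ((p + 10)*(-14 + s))/6 = -1/3 + ((10 + p)*(-14 + s))/6 = -1/3 + ((-14 + s)*(10 + p))/6 = -1/3 + (-14 + s)*(10 + p)/6)
x(33, B) + h(Q) = (-71/3 - 7/3*(-21/5) + (5/3)*33 + (1/6)*(-21/5)*33) - 1*(-12) = (-71/3 + 49/5 + 55 - 231/10) + 12 = 541/30 + 12 = 901/30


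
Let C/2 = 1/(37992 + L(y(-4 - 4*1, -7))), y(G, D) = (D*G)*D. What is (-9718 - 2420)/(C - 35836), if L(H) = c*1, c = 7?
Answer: 32945133/97266583 ≈ 0.33871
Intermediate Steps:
y(G, D) = G*D**2
L(H) = 7 (L(H) = 7*1 = 7)
C = 2/37999 (C = 2/(37992 + 7) = 2/37999 ≈ 5.2633e-5)
(-9718 - 2420)/(C - 35836) = (-9718 - 2420)/(2/37999 - 35836) = -12138/(-1361732162/37999) = -12138*(-37999/1361732162) = 32945133/97266583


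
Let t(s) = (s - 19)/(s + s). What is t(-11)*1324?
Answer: 19860/11 ≈ 1805.5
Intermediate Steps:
t(s) = (-19 + s)/(2*s) (t(s) = (-19 + s)/((2*s)) = (-19 + s)*(1/(2*s)) = (-19 + s)/(2*s))
t(-11)*1324 = ((½)*(-19 - 11)/(-11))*1324 = ((½)*(-1/11)*(-30))*1324 = (15/11)*1324 = 19860/11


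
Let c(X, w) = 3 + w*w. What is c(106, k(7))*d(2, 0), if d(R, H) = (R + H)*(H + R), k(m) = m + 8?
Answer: 912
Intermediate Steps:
k(m) = 8 + m
c(X, w) = 3 + w²
d(R, H) = (H + R)² (d(R, H) = (H + R)*(H + R) = (H + R)²)
c(106, k(7))*d(2, 0) = (3 + (8 + 7)²)*(0 + 2)² = (3 + 15²)*2² = (3 + 225)*4 = 228*4 = 912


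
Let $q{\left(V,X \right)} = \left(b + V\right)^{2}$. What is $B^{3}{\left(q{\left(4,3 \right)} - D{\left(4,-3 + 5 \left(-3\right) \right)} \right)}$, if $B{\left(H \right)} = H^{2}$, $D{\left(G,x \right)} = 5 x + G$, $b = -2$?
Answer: $531441000000$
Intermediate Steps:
$D{\left(G,x \right)} = G + 5 x$
$q{\left(V,X \right)} = \left(-2 + V\right)^{2}$
$B^{3}{\left(q{\left(4,3 \right)} - D{\left(4,-3 + 5 \left(-3\right) \right)} \right)} = \left(\left(\left(-2 + 4\right)^{2} - \left(4 + 5 \left(-3 + 5 \left(-3\right)\right)\right)\right)^{2}\right)^{3} = \left(\left(2^{2} - \left(4 + 5 \left(-3 - 15\right)\right)\right)^{2}\right)^{3} = \left(\left(4 - \left(4 + 5 \left(-18\right)\right)\right)^{2}\right)^{3} = \left(\left(4 - \left(4 - 90\right)\right)^{2}\right)^{3} = \left(\left(4 - -86\right)^{2}\right)^{3} = \left(\left(4 + 86\right)^{2}\right)^{3} = \left(90^{2}\right)^{3} = 8100^{3} = 531441000000$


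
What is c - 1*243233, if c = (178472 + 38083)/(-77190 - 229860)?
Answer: -4978993947/20470 ≈ -2.4323e+5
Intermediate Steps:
c = -14437/20470 (c = 216555/(-307050) = 216555*(-1/307050) = -14437/20470 ≈ -0.70528)
c - 1*243233 = -14437/20470 - 1*243233 = -14437/20470 - 243233 = -4978993947/20470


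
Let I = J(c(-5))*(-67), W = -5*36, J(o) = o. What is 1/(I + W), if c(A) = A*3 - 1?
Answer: 1/892 ≈ 0.0011211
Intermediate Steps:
c(A) = -1 + 3*A (c(A) = 3*A - 1 = -1 + 3*A)
W = -180
I = 1072 (I = (-1 + 3*(-5))*(-67) = (-1 - 15)*(-67) = -16*(-67) = 1072)
1/(I + W) = 1/(1072 - 180) = 1/892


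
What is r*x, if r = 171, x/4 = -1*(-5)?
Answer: 3420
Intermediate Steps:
x = 20 (x = 4*(-1*(-5)) = 4*5 = 20)
r*x = 171*20 = 3420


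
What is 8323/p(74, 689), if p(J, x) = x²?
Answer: 8323/474721 ≈ 0.017532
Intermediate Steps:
8323/p(74, 689) = 8323/(689²) = 8323/474721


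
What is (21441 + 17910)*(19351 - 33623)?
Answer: -561617472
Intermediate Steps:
(21441 + 17910)*(19351 - 33623) = 39351*(-14272) = -561617472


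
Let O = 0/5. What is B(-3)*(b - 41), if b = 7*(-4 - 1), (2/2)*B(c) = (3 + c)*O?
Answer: 0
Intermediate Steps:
O = 0 (O = 0*(1/5) = 0)
B(c) = 0 (B(c) = (3 + c)*0 = 0)
b = -35 (b = 7*(-5) = -35)
B(-3)*(b - 41) = 0*(-35 - 41) = 0*(-76) = 0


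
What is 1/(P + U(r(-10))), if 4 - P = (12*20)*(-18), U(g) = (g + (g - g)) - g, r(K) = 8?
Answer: 1/4324 ≈ 0.00023127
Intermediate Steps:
U(g) = 0 (U(g) = (g + 0) - g = g - g = 0)
P = 4324 (P = 4 - 12*20*(-18) = 4 - 240*(-18) = 4 - 1*(-4320) = 4 + 4320 = 4324)
1/(P + U(r(-10))) = 1/(4324 + 0) = 1/4324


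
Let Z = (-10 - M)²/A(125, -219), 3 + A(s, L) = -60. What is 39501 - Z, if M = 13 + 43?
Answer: 276991/7 ≈ 39570.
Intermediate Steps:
M = 56
A(s, L) = -63 (A(s, L) = -3 - 60 = -63)
Z = -484/7 (Z = (-10 - 1*56)²/(-63) = (-10 - 56)²*(-1/63) = (-66)²*(-1/63) = 4356*(-1/63) = -484/7 ≈ -69.143)
39501 - Z = 39501 - 1*(-484/7) = 39501 + 484/7 = 276991/7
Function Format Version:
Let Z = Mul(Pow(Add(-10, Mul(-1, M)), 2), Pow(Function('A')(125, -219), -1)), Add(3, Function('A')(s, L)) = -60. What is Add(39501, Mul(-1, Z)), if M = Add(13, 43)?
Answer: Rational(276991, 7) ≈ 39570.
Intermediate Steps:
M = 56
Function('A')(s, L) = -63 (Function('A')(s, L) = Add(-3, -60) = -63)
Z = Rational(-484, 7) (Z = Mul(Pow(Add(-10, Mul(-1, 56)), 2), Pow(-63, -1)) = Mul(Pow(Add(-10, -56), 2), Rational(-1, 63)) = Mul(Pow(-66, 2), Rational(-1, 63)) = Mul(4356, Rational(-1, 63)) = Rational(-484, 7) ≈ -69.143)
Add(39501, Mul(-1, Z)) = Add(39501, Mul(-1, Rational(-484, 7))) = Add(39501, Rational(484, 7)) = Rational(276991, 7)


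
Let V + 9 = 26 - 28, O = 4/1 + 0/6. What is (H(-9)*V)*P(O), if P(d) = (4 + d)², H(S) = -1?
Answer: 704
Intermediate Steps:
O = 4 (O = 4*1 + 0*(⅙) = 4 + 0 = 4)
V = -11 (V = -9 + (26 - 28) = -9 - 2 = -11)
(H(-9)*V)*P(O) = (-1*(-11))*(4 + 4)² = 11*8² = 11*64 = 704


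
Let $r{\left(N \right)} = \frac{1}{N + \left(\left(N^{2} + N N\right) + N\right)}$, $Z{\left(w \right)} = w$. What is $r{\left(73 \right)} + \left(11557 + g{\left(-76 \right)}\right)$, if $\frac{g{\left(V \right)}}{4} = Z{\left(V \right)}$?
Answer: $\frac{121577413}{10804} \approx 11253.0$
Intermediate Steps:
$g{\left(V \right)} = 4 V$
$r{\left(N \right)} = \frac{1}{2 N + 2 N^{2}}$ ($r{\left(N \right)} = \frac{1}{N + \left(\left(N^{2} + N^{2}\right) + N\right)} = \frac{1}{N + \left(2 N^{2} + N\right)} = \frac{1}{N + \left(N + 2 N^{2}\right)} = \frac{1}{2 N + 2 N^{2}}$)
$r{\left(73 \right)} + \left(11557 + g{\left(-76 \right)}\right) = \frac{1}{2 \cdot 73 \left(1 + 73\right)} + \left(11557 + 4 \left(-76\right)\right) = \frac{1}{2} \cdot \frac{1}{73} \cdot \frac{1}{74} + \left(11557 - 304\right) = \frac{1}{2} \cdot \frac{1}{73} \cdot \frac{1}{74} + 11253 = \frac{1}{10804} + 11253 = \frac{121577413}{10804}$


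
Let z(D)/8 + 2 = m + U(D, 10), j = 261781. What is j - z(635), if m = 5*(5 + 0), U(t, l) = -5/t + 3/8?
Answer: 33222446/127 ≈ 2.6159e+5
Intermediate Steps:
U(t, l) = 3/8 - 5/t (U(t, l) = -5/t + 3*(⅛) = -5/t + 3/8 = 3/8 - 5/t)
m = 25 (m = 5*5 = 25)
z(D) = 187 - 40/D (z(D) = -16 + 8*(25 + (3/8 - 5/D)) = -16 + 8*(203/8 - 5/D) = -16 + (203 - 40/D) = 187 - 40/D)
j - z(635) = 261781 - (187 - 40/635) = 261781 - (187 - 40*1/635) = 261781 - (187 - 8/127) = 261781 - 1*23741/127 = 261781 - 23741/127 = 33222446/127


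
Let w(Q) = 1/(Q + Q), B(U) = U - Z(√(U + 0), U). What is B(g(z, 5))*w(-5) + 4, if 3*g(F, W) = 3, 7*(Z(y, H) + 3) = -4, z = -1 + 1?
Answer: 124/35 ≈ 3.5429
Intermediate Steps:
z = 0
Z(y, H) = -25/7 (Z(y, H) = -3 + (⅐)*(-4) = -3 - 4/7 = -25/7)
g(F, W) = 1 (g(F, W) = (⅓)*3 = 1)
B(U) = 25/7 + U (B(U) = U - 1*(-25/7) = U + 25/7 = 25/7 + U)
w(Q) = 1/(2*Q)
B(g(z, 5))*w(-5) + 4 = (25/7 + 1)*((½)/(-5)) + 4 = 32*((½)*(-⅕))/7 + 4 = (32/7)*(-⅒) + 4 = -16/35 + 4 = 124/35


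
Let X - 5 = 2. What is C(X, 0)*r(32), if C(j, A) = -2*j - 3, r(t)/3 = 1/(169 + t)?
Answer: -17/67 ≈ -0.25373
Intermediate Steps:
r(t) = 3/(169 + t)
X = 7 (X = 5 + 2 = 7)
C(j, A) = -3 - 2*j
C(X, 0)*r(32) = (-3 - 2*7)*(3/(169 + 32)) = (-3 - 14)*(3/201) = -51/201 = -17*1/67 = -17/67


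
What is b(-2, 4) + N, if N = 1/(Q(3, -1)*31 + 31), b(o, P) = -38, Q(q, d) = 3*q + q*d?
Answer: -8245/217 ≈ -37.995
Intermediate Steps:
Q(q, d) = 3*q + d*q
N = 1/217 (N = 1/((3*(3 - 1))*31 + 31) = 1/((3*2)*31 + 31) = 1/(6*31 + 31) = 1/(186 + 31) = 1/217 ≈ 0.0046083)
b(-2, 4) + N = -38 + 1/217 = -8245/217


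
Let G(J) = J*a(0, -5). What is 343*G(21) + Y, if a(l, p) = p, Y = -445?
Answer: -36460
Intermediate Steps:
G(J) = -5*J (G(J) = J*(-5) = -5*J)
343*G(21) + Y = 343*(-5*21) - 445 = 343*(-105) - 445 = -36015 - 445 = -36460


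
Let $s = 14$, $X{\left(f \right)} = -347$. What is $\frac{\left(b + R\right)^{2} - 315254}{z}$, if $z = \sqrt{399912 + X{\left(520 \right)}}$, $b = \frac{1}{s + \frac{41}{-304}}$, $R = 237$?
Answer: $- \frac{4602354947069 \sqrt{399565}}{7098761692125} \approx -409.82$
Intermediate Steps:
$b = \frac{304}{4215}$ ($b = \frac{1}{14 + \frac{41}{-304}} = \frac{1}{14 + 41 \left(- \frac{1}{304}\right)} = \frac{1}{14 - \frac{41}{304}} = \frac{1}{\frac{4215}{304}} = \frac{304}{4215} \approx 0.072123$)
$z = \sqrt{399565}$ ($z = \sqrt{399912 - 347} = \sqrt{399565} \approx 632.11$)
$\frac{\left(b + R\right)^{2} - 315254}{z} = \frac{\left(\frac{304}{4215} + 237\right)^{2} - 315254}{\sqrt{399565}} = \left(\left(\frac{999259}{4215}\right)^{2} - 315254\right) \frac{\sqrt{399565}}{399565} = \left(\frac{998518549081}{17766225} - 315254\right) \frac{\sqrt{399565}}{399565} = - \frac{4602354947069 \frac{\sqrt{399565}}{399565}}{17766225} = - \frac{4602354947069 \sqrt{399565}}{7098761692125}$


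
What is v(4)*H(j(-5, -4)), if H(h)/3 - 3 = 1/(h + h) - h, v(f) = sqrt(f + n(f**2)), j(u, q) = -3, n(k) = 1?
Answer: 35*sqrt(5)/2 ≈ 39.131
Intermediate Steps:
v(f) = sqrt(1 + f) (v(f) = sqrt(f + 1) = sqrt(1 + f))
H(h) = 9 - 3*h + 3/(2*h) (H(h) = 9 + 3*(1/(h + h) - h) = 9 + 3*(1/(2*h) - h) = 9 + (-3*h + 3/(2*h)) = 9 - 3*h + 3/(2*h))
v(4)*H(j(-5, -4)) = sqrt(1 + 4)*(9 - 3*(-3) + (3/2)/(-3)) = sqrt(5)*(9 + 9 + (3/2)*(-1/3)) = sqrt(5)*(9 + 9 - 1/2) = sqrt(5)*(35/2) = 35*sqrt(5)/2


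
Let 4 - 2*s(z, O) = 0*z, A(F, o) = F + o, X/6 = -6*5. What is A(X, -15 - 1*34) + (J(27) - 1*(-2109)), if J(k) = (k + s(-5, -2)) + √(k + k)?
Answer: 1909 + 3*√6 ≈ 1916.3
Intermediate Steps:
X = -180 (X = 6*(-6*5) = 6*(-30) = -180)
s(z, O) = 2 (s(z, O) = 2 - 0*z = 2 - ½*0 = 2 + 0 = 2)
J(k) = 2 + k + √2*√k (J(k) = (k + 2) + √(k + k) = (2 + k) + √(2*k) = (2 + k) + √2*√k = 2 + k + √2*√k)
A(X, -15 - 1*34) + (J(27) - 1*(-2109)) = (-180 + (-15 - 1*34)) + ((2 + 27 + √2*√27) - 1*(-2109)) = (-180 + (-15 - 34)) + ((2 + 27 + √2*(3*√3)) + 2109) = (-180 - 49) + ((2 + 27 + 3*√6) + 2109) = -229 + ((29 + 3*√6) + 2109) = -229 + (2138 + 3*√6) = 1909 + 3*√6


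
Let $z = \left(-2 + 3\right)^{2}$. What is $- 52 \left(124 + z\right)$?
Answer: $-6500$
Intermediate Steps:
$z = 1$ ($z = 1^{2} = 1$)
$- 52 \left(124 + z\right) = - 52 \left(124 + 1\right) = \left(-52\right) 125 = -6500$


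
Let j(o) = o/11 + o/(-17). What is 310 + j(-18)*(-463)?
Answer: 107974/187 ≈ 577.40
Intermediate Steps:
j(o) = 6*o/187 (j(o) = o*(1/11) + o*(-1/17) = o/11 - o/17 = 6*o/187)
310 + j(-18)*(-463) = 310 + ((6/187)*(-18))*(-463) = 310 - 108/187*(-463) = 310 + 50004/187 = 107974/187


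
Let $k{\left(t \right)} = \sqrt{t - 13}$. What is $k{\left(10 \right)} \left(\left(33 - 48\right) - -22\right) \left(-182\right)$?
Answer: $- 1274 i \sqrt{3} \approx - 2206.6 i$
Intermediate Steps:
$k{\left(t \right)} = \sqrt{-13 + t}$
$k{\left(10 \right)} \left(\left(33 - 48\right) - -22\right) \left(-182\right) = \sqrt{-13 + 10} \left(\left(33 - 48\right) - -22\right) \left(-182\right) = \sqrt{-3} \left(-15 + 22\right) \left(-182\right) = i \sqrt{3} \cdot 7 \left(-182\right) = 7 i \sqrt{3} \left(-182\right) = - 1274 i \sqrt{3}$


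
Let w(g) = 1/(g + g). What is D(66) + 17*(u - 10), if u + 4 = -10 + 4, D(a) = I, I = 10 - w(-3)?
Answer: -1979/6 ≈ -329.83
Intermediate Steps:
w(g) = 1/(2*g)
I = 61/6 (I = 10 - 1/(2*(-3)) = 10 - (-1)/(2*3) = 10 - 1*(-⅙) = 10 + ⅙ = 61/6 ≈ 10.167)
D(a) = 61/6
u = -10 (u = -4 + (-10 + 4) = -4 - 6 = -10)
D(66) + 17*(u - 10) = 61/6 + 17*(-10 - 10) = 61/6 + 17*(-20) = 61/6 - 340 = -1979/6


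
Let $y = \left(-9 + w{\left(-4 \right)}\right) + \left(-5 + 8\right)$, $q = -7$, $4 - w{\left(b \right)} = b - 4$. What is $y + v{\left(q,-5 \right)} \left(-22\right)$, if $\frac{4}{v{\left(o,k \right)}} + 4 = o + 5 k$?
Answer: $\frac{76}{9} \approx 8.4444$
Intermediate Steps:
$w{\left(b \right)} = 8 - b$ ($w{\left(b \right)} = 4 - \left(b - 4\right) = 4 - \left(-4 + b\right) = 8 - b$)
$v{\left(o,k \right)} = \frac{4}{-4 + o + 5 k}$ ($v{\left(o,k \right)} = \frac{4}{-4 + \left(o + 5 k\right)} = \frac{4}{-4 + o + 5 k}$)
$y = 6$ ($y = \left(-9 + \left(8 - -4\right)\right) + \left(-5 + 8\right) = \left(-9 + \left(8 + 4\right)\right) + 3 = \left(-9 + 12\right) + 3 = 3 + 3 = 6$)
$y + v{\left(q,-5 \right)} \left(-22\right) = 6 + \frac{4}{-4 - 7 + 5 \left(-5\right)} \left(-22\right) = 6 + \frac{4}{-4 - 7 - 25} \left(-22\right) = 6 + \frac{4}{-36} \left(-22\right) = 6 + 4 \left(- \frac{1}{36}\right) \left(-22\right) = 6 - - \frac{22}{9} = 6 + \frac{22}{9} = \frac{76}{9}$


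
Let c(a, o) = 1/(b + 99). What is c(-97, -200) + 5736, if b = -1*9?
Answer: 516241/90 ≈ 5736.0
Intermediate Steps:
b = -9
c(a, o) = 1/90 (c(a, o) = 1/(-9 + 99) = 1/90)
c(-97, -200) + 5736 = 1/90 + 5736 = 516241/90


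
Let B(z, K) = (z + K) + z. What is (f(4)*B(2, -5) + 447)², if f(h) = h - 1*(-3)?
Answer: 193600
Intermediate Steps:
B(z, K) = K + 2*z (B(z, K) = (K + z) + z = K + 2*z)
f(h) = 3 + h (f(h) = h + 3 = 3 + h)
(f(4)*B(2, -5) + 447)² = ((3 + 4)*(-5 + 2*2) + 447)² = (7*(-5 + 4) + 447)² = (7*(-1) + 447)² = (-7 + 447)² = 440² = 193600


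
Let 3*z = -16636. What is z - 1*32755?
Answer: -114901/3 ≈ -38300.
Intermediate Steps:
z = -16636/3 (z = (⅓)*(-16636) = -16636/3 ≈ -5545.3)
z - 1*32755 = -16636/3 - 1*32755 = -16636/3 - 32755 = -114901/3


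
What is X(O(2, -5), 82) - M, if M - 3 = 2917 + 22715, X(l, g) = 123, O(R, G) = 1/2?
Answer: -25512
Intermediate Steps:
O(R, G) = ½
M = 25635 (M = 3 + (2917 + 22715) = 3 + 25632 = 25635)
X(O(2, -5), 82) - M = 123 - 1*25635 = 123 - 25635 = -25512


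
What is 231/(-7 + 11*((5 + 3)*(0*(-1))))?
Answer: -33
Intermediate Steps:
231/(-7 + 11*((5 + 3)*(0*(-1)))) = 231/(-7 + 11*(8*0)) = 231/(-7 + 11*0) = 231/(-7 + 0) = 231/(-7) = 231*(-⅐) = -33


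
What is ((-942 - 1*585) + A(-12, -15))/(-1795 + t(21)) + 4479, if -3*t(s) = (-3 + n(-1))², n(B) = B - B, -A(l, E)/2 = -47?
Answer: 8054675/1798 ≈ 4479.8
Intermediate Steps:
A(l, E) = 94 (A(l, E) = -2*(-47) = 94)
n(B) = 0
t(s) = -3 (t(s) = -(-3 + 0)²/3 = -⅓*(-3)² = -⅓*9 = -3)
((-942 - 1*585) + A(-12, -15))/(-1795 + t(21)) + 4479 = ((-942 - 1*585) + 94)/(-1795 - 3) + 4479 = ((-942 - 585) + 94)/(-1798) + 4479 = (-1527 + 94)*(-1/1798) + 4479 = -1433*(-1/1798) + 4479 = 1433/1798 + 4479 = 8054675/1798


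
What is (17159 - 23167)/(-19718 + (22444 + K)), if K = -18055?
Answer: 6008/15329 ≈ 0.39194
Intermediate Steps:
(17159 - 23167)/(-19718 + (22444 + K)) = (17159 - 23167)/(-19718 + (22444 - 18055)) = -6008/(-19718 + 4389) = -6008/(-15329) = -6008*(-1/15329) = 6008/15329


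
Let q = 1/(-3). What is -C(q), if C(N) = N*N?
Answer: -1/9 ≈ -0.11111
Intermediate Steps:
q = -1/3 ≈ -0.33333
C(N) = N**2
-C(q) = -(-1/3)**2 = -1*1/9 = -1/9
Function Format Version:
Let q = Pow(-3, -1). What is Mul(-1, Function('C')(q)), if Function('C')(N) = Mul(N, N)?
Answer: Rational(-1, 9) ≈ -0.11111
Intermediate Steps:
q = Rational(-1, 3) ≈ -0.33333
Function('C')(N) = Pow(N, 2)
Mul(-1, Function('C')(q)) = Mul(-1, Pow(Rational(-1, 3), 2)) = Mul(-1, Rational(1, 9)) = Rational(-1, 9)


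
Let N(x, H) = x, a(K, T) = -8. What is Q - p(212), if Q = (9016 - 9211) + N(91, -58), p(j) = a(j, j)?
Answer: -96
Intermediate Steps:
p(j) = -8
Q = -104 (Q = (9016 - 9211) + 91 = -195 + 91 = -104)
Q - p(212) = -104 - 1*(-8) = -104 + 8 = -96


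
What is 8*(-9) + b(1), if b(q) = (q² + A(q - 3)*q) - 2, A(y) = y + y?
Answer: -77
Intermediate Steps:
A(y) = 2*y
b(q) = -2 + q² + q*(-6 + 2*q) (b(q) = (q² + (2*(q - 3))*q) - 2 = (q² + (2*(-3 + q))*q) - 2 = (q² + (-6 + 2*q)*q) - 2 = (q² + q*(-6 + 2*q)) - 2 = -2 + q² + q*(-6 + 2*q))
8*(-9) + b(1) = 8*(-9) + (-2 - 6*1 + 3*1²) = -72 + (-2 - 6 + 3*1) = -72 + (-2 - 6 + 3) = -72 - 5 = -77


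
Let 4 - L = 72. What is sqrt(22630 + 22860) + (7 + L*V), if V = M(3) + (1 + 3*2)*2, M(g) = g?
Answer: -1149 + sqrt(45490) ≈ -935.72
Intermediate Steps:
L = -68 (L = 4 - 1*72 = 4 - 72 = -68)
V = 17 (V = 3 + (1 + 3*2)*2 = 3 + (1 + 6)*2 = 3 + 7*2 = 3 + 14 = 17)
sqrt(22630 + 22860) + (7 + L*V) = sqrt(22630 + 22860) + (7 - 68*17) = sqrt(45490) + (7 - 1156) = sqrt(45490) - 1149 = -1149 + sqrt(45490)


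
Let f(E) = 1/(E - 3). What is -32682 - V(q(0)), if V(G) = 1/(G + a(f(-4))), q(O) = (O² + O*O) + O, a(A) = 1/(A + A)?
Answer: -228772/7 ≈ -32682.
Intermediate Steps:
f(E) = 1/(-3 + E)
a(A) = 1/(2*A)
q(O) = O + 2*O² (q(O) = (O² + O²) + O = 2*O² + O = O + 2*O²)
V(G) = 1/(-7/2 + G) (V(G) = 1/(G + 1/(2*(1/(-3 - 4)))) = 1/(G + 1/(2*(1/(-7)))) = 1/(G + 1/(2*(-⅐))) = 1/(G + (½)*(-7)) = 1/(G - 7/2) = 1/(-7/2 + G))
-32682 - V(q(0)) = -32682 - 2/(-7 + 2*(0*(1 + 2*0))) = -32682 - 2/(-7 + 2*(0*(1 + 0))) = -32682 - 2/(-7 + 2*(0*1)) = -32682 - 2/(-7 + 2*0) = -32682 - 2/(-7 + 0) = -32682 - 2/(-7) = -32682 - 2*(-1)/7 = -32682 - 1*(-2/7) = -32682 + 2/7 = -228772/7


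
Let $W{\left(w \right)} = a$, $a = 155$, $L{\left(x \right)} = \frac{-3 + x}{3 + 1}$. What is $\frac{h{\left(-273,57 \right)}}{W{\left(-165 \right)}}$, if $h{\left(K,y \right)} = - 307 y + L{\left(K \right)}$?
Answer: $- \frac{17568}{155} \approx -113.34$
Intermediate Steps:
$L{\left(x \right)} = - \frac{3}{4} + \frac{x}{4}$ ($L{\left(x \right)} = \frac{-3 + x}{4} = \left(-3 + x\right) \frac{1}{4} = - \frac{3}{4} + \frac{x}{4}$)
$W{\left(w \right)} = 155$
$h{\left(K,y \right)} = - \frac{3}{4} - 307 y + \frac{K}{4}$ ($h{\left(K,y \right)} = - 307 y + \left(- \frac{3}{4} + \frac{K}{4}\right) = - \frac{3}{4} - 307 y + \frac{K}{4}$)
$\frac{h{\left(-273,57 \right)}}{W{\left(-165 \right)}} = \frac{- \frac{3}{4} - 17499 + \frac{1}{4} \left(-273\right)}{155} = \left(- \frac{3}{4} - 17499 - \frac{273}{4}\right) \frac{1}{155} = \left(-17568\right) \frac{1}{155} = - \frac{17568}{155}$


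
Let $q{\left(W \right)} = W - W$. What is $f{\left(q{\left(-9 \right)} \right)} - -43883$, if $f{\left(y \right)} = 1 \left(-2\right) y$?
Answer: $43883$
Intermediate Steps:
$q{\left(W \right)} = 0$
$f{\left(y \right)} = - 2 y$
$f{\left(q{\left(-9 \right)} \right)} - -43883 = \left(-2\right) 0 - -43883 = 0 + 43883 = 43883$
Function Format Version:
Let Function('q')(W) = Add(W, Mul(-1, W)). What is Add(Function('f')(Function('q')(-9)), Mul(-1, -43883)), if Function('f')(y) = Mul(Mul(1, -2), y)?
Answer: 43883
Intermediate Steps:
Function('q')(W) = 0
Function('f')(y) = Mul(-2, y)
Add(Function('f')(Function('q')(-9)), Mul(-1, -43883)) = Add(Mul(-2, 0), Mul(-1, -43883)) = Add(0, 43883) = 43883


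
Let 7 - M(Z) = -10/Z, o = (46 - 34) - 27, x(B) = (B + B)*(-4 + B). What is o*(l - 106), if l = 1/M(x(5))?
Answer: 12705/8 ≈ 1588.1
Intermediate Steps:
x(B) = 2*B*(-4 + B) (x(B) = (2*B)*(-4 + B) = 2*B*(-4 + B))
o = -15 (o = 12 - 27 = -15)
M(Z) = 7 + 10/Z (M(Z) = 7 - (-10)/Z = 7 + 10/Z)
l = 1/8 (l = 1/(7 + 10/((2*5*(-4 + 5)))) = 1/(7 + 10/((2*5*1))) = 1/(7 + 10/10) = 1/(7 + 10*(1/10)) = 1/(7 + 1) = 1/8 ≈ 0.12500)
o*(l - 106) = -15*(1/8 - 106) = -15*(-847/8) = 12705/8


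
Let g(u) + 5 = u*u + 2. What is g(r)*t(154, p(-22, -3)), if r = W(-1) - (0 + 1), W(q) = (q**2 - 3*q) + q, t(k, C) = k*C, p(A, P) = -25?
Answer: -3850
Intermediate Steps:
t(k, C) = C*k
W(q) = q**2 - 2*q
r = 2 (r = -(-2 - 1) - (0 + 1) = -1*(-3) - 1*1 = 3 - 1 = 2)
g(u) = -3 + u**2 (g(u) = -5 + (u*u + 2) = -5 + (u**2 + 2) = -5 + (2 + u**2) = -3 + u**2)
g(r)*t(154, p(-22, -3)) = (-3 + 2**2)*(-25*154) = (-3 + 4)*(-3850) = 1*(-3850) = -3850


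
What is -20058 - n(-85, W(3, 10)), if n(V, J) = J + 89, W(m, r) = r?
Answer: -20157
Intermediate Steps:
n(V, J) = 89 + J
-20058 - n(-85, W(3, 10)) = -20058 - (89 + 10) = -20058 - 1*99 = -20058 - 99 = -20157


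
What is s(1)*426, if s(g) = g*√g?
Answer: 426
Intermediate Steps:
s(g) = g^(3/2)
s(1)*426 = 1^(3/2)*426 = 1*426 = 426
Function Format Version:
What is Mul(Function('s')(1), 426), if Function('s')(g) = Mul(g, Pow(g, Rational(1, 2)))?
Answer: 426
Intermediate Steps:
Function('s')(g) = Pow(g, Rational(3, 2))
Mul(Function('s')(1), 426) = Mul(Pow(1, Rational(3, 2)), 426) = Mul(1, 426) = 426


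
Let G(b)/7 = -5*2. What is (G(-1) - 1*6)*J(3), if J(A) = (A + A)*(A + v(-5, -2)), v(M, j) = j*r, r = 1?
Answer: -456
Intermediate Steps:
v(M, j) = j (v(M, j) = j*1 = j)
G(b) = -70 (G(b) = 7*(-5*2) = 7*(-10) = -70)
J(A) = 2*A*(-2 + A) (J(A) = (A + A)*(A - 2) = (2*A)*(-2 + A) = 2*A*(-2 + A))
(G(-1) - 1*6)*J(3) = (-70 - 1*6)*(2*3*(-2 + 3)) = (-70 - 6)*(2*3*1) = -76*6 = -456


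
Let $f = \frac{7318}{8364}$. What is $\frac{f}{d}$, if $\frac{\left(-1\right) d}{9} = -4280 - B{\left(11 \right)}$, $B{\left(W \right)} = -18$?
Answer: $\frac{3659}{160413156} \approx 2.281 \cdot 10^{-5}$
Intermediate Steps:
$f = \frac{3659}{4182}$ ($f = 7318 \cdot \frac{1}{8364} = \frac{3659}{4182} \approx 0.87494$)
$d = 38358$ ($d = - 9 \left(-4280 - -18\right) = - 9 \left(-4280 + 18\right) = \left(-9\right) \left(-4262\right) = 38358$)
$\frac{f}{d} = \frac{3659}{4182 \cdot 38358} = \frac{3659}{4182} \cdot \frac{1}{38358} = \frac{3659}{160413156}$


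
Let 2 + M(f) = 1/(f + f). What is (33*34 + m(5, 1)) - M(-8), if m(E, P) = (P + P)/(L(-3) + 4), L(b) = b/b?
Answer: 89957/80 ≈ 1124.5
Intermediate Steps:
M(f) = -2 + 1/(2*f) (M(f) = -2 + 1/(f + f) = -2 + 1/(2*f))
L(b) = 1
m(E, P) = 2*P/5 (m(E, P) = (P + P)/(1 + 4) = (2*P)/5 = (2*P)*(⅕) = 2*P/5)
(33*34 + m(5, 1)) - M(-8) = (33*34 + (⅖)*1) - (-2 + (½)/(-8)) = (1122 + ⅖) - (-2 + (½)*(-⅛)) = 5612/5 - (-2 - 1/16) = 5612/5 - 1*(-33/16) = 5612/5 + 33/16 = 89957/80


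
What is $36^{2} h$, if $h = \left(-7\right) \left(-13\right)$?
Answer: $117936$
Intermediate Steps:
$h = 91$
$36^{2} h = 36^{2} \cdot 91 = 1296 \cdot 91 = 117936$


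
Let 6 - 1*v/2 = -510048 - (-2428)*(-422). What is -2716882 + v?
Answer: 352458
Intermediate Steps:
v = 3069340 (v = 12 - 2*(-510048 - (-2428)*(-422)) = 12 - 2*(-510048 - 1*1024616) = 12 - 2*(-510048 - 1024616) = 12 - 2*(-1534664) = 12 + 3069328 = 3069340)
-2716882 + v = -2716882 + 3069340 = 352458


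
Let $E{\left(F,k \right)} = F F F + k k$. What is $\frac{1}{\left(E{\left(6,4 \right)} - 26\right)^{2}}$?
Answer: $\frac{1}{42436} \approx 2.3565 \cdot 10^{-5}$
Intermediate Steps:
$E{\left(F,k \right)} = F^{3} + k^{2}$ ($E{\left(F,k \right)} = F^{2} F + k^{2} = F^{3} + k^{2}$)
$\frac{1}{\left(E{\left(6,4 \right)} - 26\right)^{2}} = \frac{1}{\left(\left(6^{3} + 4^{2}\right) - 26\right)^{2}} = \frac{1}{\left(\left(216 + 16\right) - 26\right)^{2}} = \frac{1}{\left(232 - 26\right)^{2}} = \frac{1}{206^{2}} = \frac{1}{42436}$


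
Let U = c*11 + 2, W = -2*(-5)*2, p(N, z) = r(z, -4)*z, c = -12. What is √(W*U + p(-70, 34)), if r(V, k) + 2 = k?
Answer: 2*I*√701 ≈ 52.953*I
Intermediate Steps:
r(V, k) = -2 + k
p(N, z) = -6*z (p(N, z) = (-2 - 4)*z = -6*z)
W = 20 (W = 10*2 = 20)
U = -130 (U = -12*11 + 2 = -132 + 2 = -130)
√(W*U + p(-70, 34)) = √(20*(-130) - 6*34) = √(-2600 - 204) = √(-2804) = 2*I*√701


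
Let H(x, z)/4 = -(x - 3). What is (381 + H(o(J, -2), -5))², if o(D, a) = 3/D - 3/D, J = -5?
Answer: 154449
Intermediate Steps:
o(D, a) = 0
H(x, z) = 12 - 4*x (H(x, z) = 4*(-(x - 3)) = 4*(-(-3 + x)) = 4*(3 - x) = 12 - 4*x)
(381 + H(o(J, -2), -5))² = (381 + (12 - 4*0))² = (381 + (12 + 0))² = (381 + 12)² = 393² = 154449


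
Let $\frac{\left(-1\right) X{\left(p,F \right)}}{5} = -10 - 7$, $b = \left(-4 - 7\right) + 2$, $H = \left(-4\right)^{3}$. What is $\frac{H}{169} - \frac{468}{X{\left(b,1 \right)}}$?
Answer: $- \frac{84532}{14365} \approx -5.8846$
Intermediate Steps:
$H = -64$
$b = -9$ ($b = -11 + 2 = -9$)
$X{\left(p,F \right)} = 85$ ($X{\left(p,F \right)} = - 5 \left(-10 - 7\right) = \left(-5\right) \left(-17\right) = 85$)
$\frac{H}{169} - \frac{468}{X{\left(b,1 \right)}} = - \frac{64}{169} - \frac{468}{85} = - \frac{84532}{14365}$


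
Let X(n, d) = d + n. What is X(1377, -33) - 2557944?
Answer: -2556600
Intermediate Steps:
X(1377, -33) - 2557944 = (-33 + 1377) - 2557944 = 1344 - 2557944 = -2556600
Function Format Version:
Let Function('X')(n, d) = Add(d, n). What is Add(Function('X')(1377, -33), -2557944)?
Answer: -2556600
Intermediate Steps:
Add(Function('X')(1377, -33), -2557944) = Add(Add(-33, 1377), -2557944) = Add(1344, -2557944) = -2556600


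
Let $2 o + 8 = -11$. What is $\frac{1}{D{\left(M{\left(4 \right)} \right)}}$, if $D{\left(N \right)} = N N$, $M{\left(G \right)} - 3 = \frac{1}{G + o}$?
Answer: $\frac{121}{961} \approx 0.12591$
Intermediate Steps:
$o = - \frac{19}{2}$ ($o = -4 + \frac{1}{2} \left(-11\right) = -4 - \frac{11}{2} = - \frac{19}{2} \approx -9.5$)
$M{\left(G \right)} = 3 + \frac{1}{- \frac{19}{2} + G}$ ($M{\left(G \right)} = 3 + \frac{1}{G - \frac{19}{2}} = 3 + \frac{1}{- \frac{19}{2} + G}$)
$D{\left(N \right)} = N^{2}$
$\frac{1}{D{\left(M{\left(4 \right)} \right)}} = \frac{1}{\left(\frac{-55 + 6 \cdot 4}{-19 + 2 \cdot 4}\right)^{2}} = \frac{1}{\left(\frac{-55 + 24}{-19 + 8}\right)^{2}} = \frac{1}{\left(\frac{1}{-11} \left(-31\right)\right)^{2}} = \frac{1}{\left(\left(- \frac{1}{11}\right) \left(-31\right)\right)^{2}} = \frac{1}{\left(\frac{31}{11}\right)^{2}} = \frac{1}{\frac{961}{121}} = \frac{121}{961}$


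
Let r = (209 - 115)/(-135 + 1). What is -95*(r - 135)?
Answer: 863740/67 ≈ 12892.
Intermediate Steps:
r = -47/67 (r = 94/(-134) = 94*(-1/134) = -47/67 ≈ -0.70149)
-95*(r - 135) = -95*(-47/67 - 135) = -95*(-9092/67) = 863740/67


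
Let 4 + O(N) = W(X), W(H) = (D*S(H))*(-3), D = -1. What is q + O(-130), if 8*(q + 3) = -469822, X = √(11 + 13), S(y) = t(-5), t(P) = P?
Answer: -234999/4 ≈ -58750.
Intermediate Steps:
S(y) = -5
X = 2*√6 (X = √24 = 2*√6 ≈ 4.8990)
q = -234923/4 (q = -3 + (⅛)*(-469822) = -3 - 234911/4 = -234923/4 ≈ -58731.)
W(H) = -15 (W(H) = -1*(-5)*(-3) = 5*(-3) = -15)
O(N) = -19 (O(N) = -4 - 15 = -19)
q + O(-130) = -234923/4 - 19 = -234999/4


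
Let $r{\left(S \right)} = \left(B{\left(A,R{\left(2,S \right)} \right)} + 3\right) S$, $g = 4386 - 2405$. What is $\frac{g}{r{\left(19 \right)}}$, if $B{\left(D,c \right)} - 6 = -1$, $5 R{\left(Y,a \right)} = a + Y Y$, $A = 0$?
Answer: $\frac{1981}{152} \approx 13.033$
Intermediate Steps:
$R{\left(Y,a \right)} = \frac{a}{5} + \frac{Y^{2}}{5}$ ($R{\left(Y,a \right)} = \frac{a + Y Y}{5} = \frac{a + Y^{2}}{5} = \frac{a}{5} + \frac{Y^{2}}{5}$)
$g = 1981$
$B{\left(D,c \right)} = 5$ ($B{\left(D,c \right)} = 6 - 1 = 5$)
$r{\left(S \right)} = 8 S$ ($r{\left(S \right)} = \left(5 + 3\right) S = 8 S$)
$\frac{g}{r{\left(19 \right)}} = \frac{1981}{8 \cdot 19} = \frac{1981}{152}$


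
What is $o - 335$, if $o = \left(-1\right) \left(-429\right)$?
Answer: $94$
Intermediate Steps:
$o = 429$
$o - 335 = 429 - 335 = 94$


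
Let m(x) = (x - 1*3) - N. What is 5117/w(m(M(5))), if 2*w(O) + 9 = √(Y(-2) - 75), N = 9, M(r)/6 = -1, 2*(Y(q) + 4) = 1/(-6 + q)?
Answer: -1473696/2561 - 40936*I*√1265/2561 ≈ -575.44 - 568.51*I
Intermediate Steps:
Y(q) = -4 + 1/(2*(-6 + q))
M(r) = -6 (M(r) = 6*(-1) = -6)
m(x) = -12 + x (m(x) = (x - 1*3) - 1*9 = (x - 3) - 9 = (-3 + x) - 9 = -12 + x)
w(O) = -9/2 + I*√1265/8 (w(O) = -9/2 + √((49 - 8*(-2))/(2*(-6 - 2)) - 75)/2 = -9/2 + √((½)*(49 + 16)/(-8) - 75)/2 = -9/2 + √((½)*(-⅛)*65 - 75)/2 = -9/2 + √(-65/16 - 75)/2 = -9/2 + √(-1265/16)/2 = -9/2 + (I*√1265/4)/2 = -9/2 + I*√1265/8)
5117/w(m(M(5))) = 5117/(-9/2 + I*√1265/8)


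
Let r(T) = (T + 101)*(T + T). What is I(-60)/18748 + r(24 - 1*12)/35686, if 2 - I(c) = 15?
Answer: 25190329/334520564 ≈ 0.075303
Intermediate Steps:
I(c) = -13 (I(c) = 2 - 1*15 = 2 - 15 = -13)
r(T) = 2*T*(101 + T) (r(T) = (101 + T)*(2*T) = 2*T*(101 + T))
I(-60)/18748 + r(24 - 1*12)/35686 = -13/18748 + (2*(24 - 1*12)*(101 + (24 - 1*12)))/35686 = -13*1/18748 + (2*(24 - 12)*(101 + (24 - 12)))*(1/35686) = -13/18748 + (2*12*(101 + 12))*(1/35686) = -13/18748 + (2*12*113)*(1/35686) = -13/18748 + 2712*(1/35686) = -13/18748 + 1356/17843 = 25190329/334520564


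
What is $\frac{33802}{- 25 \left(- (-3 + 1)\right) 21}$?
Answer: $- \frac{16901}{525} \approx -32.192$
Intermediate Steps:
$\frac{33802}{- 25 \left(- (-3 + 1)\right) 21} = \frac{33802}{- 25 \left(\left(-1\right) \left(-2\right)\right) 21} = \frac{33802}{\left(-25\right) 2 \cdot 21} = \frac{33802}{\left(-50\right) 21} = \frac{33802}{-1050} = 33802 \left(- \frac{1}{1050}\right) = - \frac{16901}{525}$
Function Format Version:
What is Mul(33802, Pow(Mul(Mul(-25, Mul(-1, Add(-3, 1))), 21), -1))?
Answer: Rational(-16901, 525) ≈ -32.192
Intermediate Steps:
Mul(33802, Pow(Mul(Mul(-25, Mul(-1, Add(-3, 1))), 21), -1)) = Mul(33802, Pow(Mul(Mul(-25, Mul(-1, -2)), 21), -1)) = Mul(33802, Pow(Mul(Mul(-25, 2), 21), -1)) = Mul(33802, Pow(Mul(-50, 21), -1)) = Mul(33802, Pow(-1050, -1)) = Mul(33802, Rational(-1, 1050)) = Rational(-16901, 525)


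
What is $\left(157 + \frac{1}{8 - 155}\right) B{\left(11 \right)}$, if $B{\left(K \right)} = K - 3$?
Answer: $\frac{184624}{147} \approx 1255.9$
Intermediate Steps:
$B{\left(K \right)} = -3 + K$ ($B{\left(K \right)} = K - 3 = -3 + K$)
$\left(157 + \frac{1}{8 - 155}\right) B{\left(11 \right)} = \left(157 + \frac{1}{8 - 155}\right) \left(-3 + 11\right) = \left(157 + \frac{1}{-147}\right) 8 = \left(157 - \frac{1}{147}\right) 8 = \frac{23078}{147} \cdot 8 = \frac{184624}{147}$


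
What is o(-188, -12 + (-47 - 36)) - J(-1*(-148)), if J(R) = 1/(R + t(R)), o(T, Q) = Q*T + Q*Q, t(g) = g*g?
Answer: 592868019/22052 ≈ 26885.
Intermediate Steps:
t(g) = g**2
o(T, Q) = Q**2 + Q*T (o(T, Q) = Q*T + Q**2 = Q**2 + Q*T)
J(R) = 1/(R + R**2)
o(-188, -12 + (-47 - 36)) - J(-1*(-148)) = (-12 + (-47 - 36))*((-12 + (-47 - 36)) - 188) - 1/(((-1*(-148)))*(1 - 1*(-148))) = (-12 - 83)*((-12 - 83) - 188) - 1/(148*(1 + 148)) = -95*(-95 - 188) - 1/(148*149) = -95*(-283) - 1/(148*149) = 26885 - 1*1/22052 = 26885 - 1/22052 = 592868019/22052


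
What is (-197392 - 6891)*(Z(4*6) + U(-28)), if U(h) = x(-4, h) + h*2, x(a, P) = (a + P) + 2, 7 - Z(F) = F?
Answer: 21041149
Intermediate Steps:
Z(F) = 7 - F
x(a, P) = 2 + P + a (x(a, P) = (P + a) + 2 = 2 + P + a)
U(h) = -2 + 3*h (U(h) = (2 + h - 4) + h*2 = (-2 + h) + 2*h = -2 + 3*h)
(-197392 - 6891)*(Z(4*6) + U(-28)) = (-197392 - 6891)*((7 - 4*6) + (-2 + 3*(-28))) = -204283*((7 - 1*24) + (-2 - 84)) = -204283*((7 - 24) - 86) = -204283*(-17 - 86) = -204283*(-103) = 21041149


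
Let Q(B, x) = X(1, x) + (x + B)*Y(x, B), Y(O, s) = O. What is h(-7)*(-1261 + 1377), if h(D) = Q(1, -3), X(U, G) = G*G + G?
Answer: 1392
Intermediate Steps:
X(U, G) = G + G² (X(U, G) = G² + G = G + G²)
Q(B, x) = x*(1 + x) + x*(B + x) (Q(B, x) = x*(1 + x) + (x + B)*x = x*(1 + x) + (B + x)*x = x*(1 + x) + x*(B + x))
h(D) = 12 (h(D) = -3*(1 + 1 + 2*(-3)) = -3*(1 + 1 - 6) = -3*(-4) = 12)
h(-7)*(-1261 + 1377) = 12*(-1261 + 1377) = 12*116 = 1392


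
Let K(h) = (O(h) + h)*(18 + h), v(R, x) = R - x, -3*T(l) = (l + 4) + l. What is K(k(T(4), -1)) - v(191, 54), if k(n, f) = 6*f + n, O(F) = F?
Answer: -297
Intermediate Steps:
T(l) = -4/3 - 2*l/3 (T(l) = -((l + 4) + l)/3 = -((4 + l) + l)/3 = -(4 + 2*l)/3 = -4/3 - 2*l/3)
k(n, f) = n + 6*f
K(h) = 2*h*(18 + h) (K(h) = (h + h)*(18 + h) = (2*h)*(18 + h) = 2*h*(18 + h))
K(k(T(4), -1)) - v(191, 54) = 2*((-4/3 - ⅔*4) + 6*(-1))*(18 + ((-4/3 - ⅔*4) + 6*(-1))) - (191 - 1*54) = 2*((-4/3 - 8/3) - 6)*(18 + ((-4/3 - 8/3) - 6)) - (191 - 54) = 2*(-4 - 6)*(18 + (-4 - 6)) - 1*137 = 2*(-10)*(18 - 10) - 137 = 2*(-10)*8 - 137 = -160 - 137 = -297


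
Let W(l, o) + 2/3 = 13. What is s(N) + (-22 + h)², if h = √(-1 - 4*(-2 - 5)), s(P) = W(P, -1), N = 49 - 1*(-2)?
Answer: 1570/3 - 132*√3 ≈ 294.70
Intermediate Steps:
N = 51 (N = 49 + 2 = 51)
W(l, o) = 37/3 (W(l, o) = -⅔ + 13 = 37/3)
s(P) = 37/3
h = 3*√3 (h = √(-1 - 4*(-7)) = √(-1 + 28) = √27 = 3*√3 ≈ 5.1962)
s(N) + (-22 + h)² = 37/3 + (-22 + 3*√3)²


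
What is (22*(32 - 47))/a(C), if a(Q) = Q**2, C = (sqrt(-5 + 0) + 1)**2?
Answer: -330/(1 + I*sqrt(5))**4 ≈ 1.0185 - 9.1099*I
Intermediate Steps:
C = (1 + I*sqrt(5))**2 (C = (sqrt(-5) + 1)**2 = (I*sqrt(5) + 1)**2 = (1 + I*sqrt(5))**2 ≈ -4.0 + 4.4721*I)
(22*(32 - 47))/a(C) = (22*(32 - 47))/(((1 + I*sqrt(5))**2)**2) = (22*(-15))/((1 + I*sqrt(5))**4) = -330/(1 + I*sqrt(5))**4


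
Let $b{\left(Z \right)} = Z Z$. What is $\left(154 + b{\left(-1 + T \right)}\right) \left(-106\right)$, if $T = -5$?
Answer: $-20140$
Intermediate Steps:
$b{\left(Z \right)} = Z^{2}$
$\left(154 + b{\left(-1 + T \right)}\right) \left(-106\right) = \left(154 + \left(-1 - 5\right)^{2}\right) \left(-106\right) = \left(154 + \left(-6\right)^{2}\right) \left(-106\right) = \left(154 + 36\right) \left(-106\right) = 190 \left(-106\right) = -20140$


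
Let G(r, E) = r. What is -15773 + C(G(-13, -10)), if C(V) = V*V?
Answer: -15604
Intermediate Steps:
C(V) = V²
-15773 + C(G(-13, -10)) = -15773 + (-13)² = -15773 + 169 = -15604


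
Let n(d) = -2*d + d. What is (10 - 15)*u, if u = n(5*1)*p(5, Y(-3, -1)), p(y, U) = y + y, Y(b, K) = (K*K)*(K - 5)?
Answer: 250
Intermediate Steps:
Y(b, K) = K²*(-5 + K)
p(y, U) = 2*y
n(d) = -d
u = -50 (u = (-5)*(2*5) = -1*5*10 = -5*10 = -50)
(10 - 15)*u = (10 - 15)*(-50) = -5*(-50) = 250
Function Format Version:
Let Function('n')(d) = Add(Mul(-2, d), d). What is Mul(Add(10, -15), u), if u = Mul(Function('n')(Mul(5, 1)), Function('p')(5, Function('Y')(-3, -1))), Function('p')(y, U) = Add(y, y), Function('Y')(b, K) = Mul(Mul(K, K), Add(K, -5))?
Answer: 250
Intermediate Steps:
Function('Y')(b, K) = Mul(Pow(K, 2), Add(-5, K))
Function('p')(y, U) = Mul(2, y)
Function('n')(d) = Mul(-1, d)
u = -50 (u = Mul(Mul(-1, Mul(5, 1)), Mul(2, 5)) = Mul(Mul(-1, 5), 10) = Mul(-5, 10) = -50)
Mul(Add(10, -15), u) = Mul(Add(10, -15), -50) = Mul(-5, -50) = 250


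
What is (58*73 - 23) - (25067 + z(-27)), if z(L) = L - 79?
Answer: -20750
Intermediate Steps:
z(L) = -79 + L
(58*73 - 23) - (25067 + z(-27)) = (58*73 - 23) - (25067 + (-79 - 27)) = (4234 - 23) - (25067 - 106) = 4211 - 1*24961 = 4211 - 24961 = -20750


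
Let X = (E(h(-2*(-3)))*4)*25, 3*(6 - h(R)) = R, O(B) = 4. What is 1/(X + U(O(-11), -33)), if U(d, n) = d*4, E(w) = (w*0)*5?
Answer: 1/16 ≈ 0.062500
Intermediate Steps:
h(R) = 6 - R/3
E(w) = 0 (E(w) = 0*5 = 0)
X = 0 (X = (0*4)*25 = 0*25 = 0)
U(d, n) = 4*d
1/(X + U(O(-11), -33)) = 1/(0 + 4*4) = 1/(0 + 16) = 1/16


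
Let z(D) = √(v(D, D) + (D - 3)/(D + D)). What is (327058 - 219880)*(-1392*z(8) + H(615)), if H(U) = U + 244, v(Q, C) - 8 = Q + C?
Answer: 92065902 - 37297944*√389 ≈ -6.4356e+8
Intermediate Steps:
v(Q, C) = 8 + C + Q (v(Q, C) = 8 + (Q + C) = 8 + (C + Q) = 8 + C + Q)
H(U) = 244 + U
z(D) = √(8 + 2*D + (-3 + D)/(2*D)) (z(D) = √((8 + D + D) + (D - 3)/(D + D)) = √((8 + 2*D) + (-3 + D)/((2*D))) = √((8 + 2*D) + (-3 + D)*(1/(2*D))) = √((8 + 2*D) + (-3 + D)/(2*D)) = √(8 + 2*D + (-3 + D)/(2*D)))
(327058 - 219880)*(-1392*z(8) + H(615)) = (327058 - 219880)*(-696*√(34 - 6/8 + 8*8) + (244 + 615)) = 107178*(-696*√(34 - 6*⅛ + 64) + 859) = 107178*(-696*√(34 - ¾ + 64) + 859) = 107178*(-696*√(389/4) + 859) = 107178*(-696*√389/2 + 859) = 107178*(-348*√389 + 859) = 107178*(859 - 348*√389) = 92065902 - 37297944*√389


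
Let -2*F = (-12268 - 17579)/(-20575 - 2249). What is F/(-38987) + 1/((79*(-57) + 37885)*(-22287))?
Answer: 411183883193/24519509518574096 ≈ 1.6770e-5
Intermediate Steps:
F = -9949/15216 (F = -(-12268 - 17579)/(2*(-20575 - 2249)) = -(-29847)/(2*(-22824)) = -(-29847)*(-1)/(2*22824) = -½*9949/7608 = -9949/15216 ≈ -0.65385)
F/(-38987) + 1/((79*(-57) + 37885)*(-22287)) = -9949/15216/(-38987) + 1/((79*(-57) + 37885)*(-22287)) = -9949/15216*(-1/38987) - 1/22287/(-4503 + 37885) = 9949/593226192 - 1/22287/33382 = 9949/593226192 + (1/33382)*(-1/22287) = 9949/593226192 - 1/743984634 = 411183883193/24519509518574096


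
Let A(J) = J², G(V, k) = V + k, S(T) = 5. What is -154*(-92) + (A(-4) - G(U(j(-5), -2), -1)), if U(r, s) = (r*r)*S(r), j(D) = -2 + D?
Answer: 13940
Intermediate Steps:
U(r, s) = 5*r² (U(r, s) = (r*r)*5 = r²*5 = 5*r²)
-154*(-92) + (A(-4) - G(U(j(-5), -2), -1)) = -154*(-92) + ((-4)² - (5*(-2 - 5)² - 1)) = 14168 + (16 - (5*(-7)² - 1)) = 14168 + (16 - (5*49 - 1)) = 14168 + (16 - (245 - 1)) = 14168 + (16 - 1*244) = 14168 + (16 - 244) = 14168 - 228 = 13940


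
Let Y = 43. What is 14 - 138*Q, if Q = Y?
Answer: -5920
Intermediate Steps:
Q = 43
14 - 138*Q = 14 - 138*43 = 14 - 5934 = -5920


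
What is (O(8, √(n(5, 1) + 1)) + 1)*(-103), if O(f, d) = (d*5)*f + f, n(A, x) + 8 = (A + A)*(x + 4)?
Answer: -927 - 4120*√43 ≈ -27944.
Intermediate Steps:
n(A, x) = -8 + 2*A*(4 + x) (n(A, x) = -8 + (A + A)*(x + 4) = -8 + (2*A)*(4 + x) = -8 + 2*A*(4 + x))
O(f, d) = f + 5*d*f (O(f, d) = (5*d)*f + f = 5*d*f + f = f + 5*d*f)
(O(8, √(n(5, 1) + 1)) + 1)*(-103) = (8*(1 + 5*√((-8 + 8*5 + 2*5*1) + 1)) + 1)*(-103) = (8*(1 + 5*√((-8 + 40 + 10) + 1)) + 1)*(-103) = (8*(1 + 5*√(42 + 1)) + 1)*(-103) = (8*(1 + 5*√43) + 1)*(-103) = ((8 + 40*√43) + 1)*(-103) = (9 + 40*√43)*(-103) = -927 - 4120*√43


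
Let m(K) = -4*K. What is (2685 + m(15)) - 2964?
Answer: -339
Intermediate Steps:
(2685 + m(15)) - 2964 = (2685 - 4*15) - 2964 = (2685 - 60) - 2964 = 2625 - 2964 = -339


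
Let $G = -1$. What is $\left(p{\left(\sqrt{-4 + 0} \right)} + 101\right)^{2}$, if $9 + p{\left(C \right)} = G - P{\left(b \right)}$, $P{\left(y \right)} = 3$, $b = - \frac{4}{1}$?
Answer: $7744$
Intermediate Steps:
$b = -4$ ($b = \left(-4\right) 1 = -4$)
$p{\left(C \right)} = -13$ ($p{\left(C \right)} = -9 - 4 = -13$)
$\left(p{\left(\sqrt{-4 + 0} \right)} + 101\right)^{2} = \left(-13 + 101\right)^{2} = 88^{2} = 7744$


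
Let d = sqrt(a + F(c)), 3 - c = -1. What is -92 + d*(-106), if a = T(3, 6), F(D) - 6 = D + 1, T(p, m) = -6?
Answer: -92 - 106*sqrt(5) ≈ -329.02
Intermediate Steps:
c = 4 (c = 3 - 1*(-1) = 3 + 1 = 4)
F(D) = 7 + D (F(D) = 6 + (D + 1) = 6 + (1 + D) = 7 + D)
a = -6
d = sqrt(5) (d = sqrt(-6 + (7 + 4)) = sqrt(-6 + 11) = sqrt(5) ≈ 2.2361)
-92 + d*(-106) = -92 + sqrt(5)*(-106) = -92 - 106*sqrt(5)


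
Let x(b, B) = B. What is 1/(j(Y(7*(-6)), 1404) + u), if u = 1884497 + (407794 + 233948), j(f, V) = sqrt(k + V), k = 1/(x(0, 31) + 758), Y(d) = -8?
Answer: 1993202571/5035306068652712 - sqrt(874020273)/5035306068652712 ≈ 3.9584e-7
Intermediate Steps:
k = 1/789 (k = 1/(31 + 758) = 1/789 ≈ 0.0012674)
j(f, V) = sqrt(1/789 + V)
u = 2526239 (u = 1884497 + 641742 = 2526239)
1/(j(Y(7*(-6)), 1404) + u) = 1/(sqrt(789 + 622521*1404)/789 + 2526239) = 1/(sqrt(789 + 874019484)/789 + 2526239) = 1/(sqrt(874020273)/789 + 2526239) = 1/(2526239 + sqrt(874020273)/789)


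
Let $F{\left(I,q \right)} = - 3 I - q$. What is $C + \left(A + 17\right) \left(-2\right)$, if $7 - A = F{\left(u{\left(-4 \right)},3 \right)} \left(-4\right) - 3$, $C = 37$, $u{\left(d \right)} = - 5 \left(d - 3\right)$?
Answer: $847$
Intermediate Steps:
$u{\left(d \right)} = 15 - 5 d$ ($u{\left(d \right)} = - 5 \left(-3 + d\right) = 15 - 5 d$)
$F{\left(I,q \right)} = - q - 3 I$
$A = -422$ ($A = 7 - \left(\left(\left(-1\right) 3 - 3 \left(15 - -20\right)\right) \left(-4\right) - 3\right) = 7 - \left(\left(-3 - 3 \left(15 + 20\right)\right) \left(-4\right) - 3\right) = 7 - \left(\left(-3 - 105\right) \left(-4\right) - 3\right) = 7 - \left(\left(-108\right) \left(-4\right) - 3\right) = 7 - \left(432 - 3\right) = 7 - 429 = -422$)
$C + \left(A + 17\right) \left(-2\right) = 37 + \left(-422 + 17\right) \left(-2\right) = 37 - -810 = 37 + 810 = 847$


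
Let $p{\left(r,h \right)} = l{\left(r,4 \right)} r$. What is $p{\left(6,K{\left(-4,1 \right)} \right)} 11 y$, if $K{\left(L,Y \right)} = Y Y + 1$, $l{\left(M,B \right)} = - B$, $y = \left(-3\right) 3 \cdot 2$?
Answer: $4752$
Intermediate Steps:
$y = -18$ ($y = \left(-9\right) 2 = -18$)
$K{\left(L,Y \right)} = 1 + Y^{2}$ ($K{\left(L,Y \right)} = Y^{2} + 1 = 1 + Y^{2}$)
$p{\left(r,h \right)} = - 4 r$ ($p{\left(r,h \right)} = \left(-1\right) 4 r = - 4 r$)
$p{\left(6,K{\left(-4,1 \right)} \right)} 11 y = \left(-4\right) 6 \cdot 11 \left(-18\right) = \left(-24\right) 11 \left(-18\right) = \left(-264\right) \left(-18\right) = 4752$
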